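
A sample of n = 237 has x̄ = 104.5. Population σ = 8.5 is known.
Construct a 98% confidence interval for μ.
(103.22, 105.78)

z-interval (σ known):
z* = 2.326 for 98% confidence

Margin of error = z* · σ/√n = 2.326 · 8.5/√237 = 1.28

CI: (104.5 - 1.28, 104.5 + 1.28) = (103.22, 105.78)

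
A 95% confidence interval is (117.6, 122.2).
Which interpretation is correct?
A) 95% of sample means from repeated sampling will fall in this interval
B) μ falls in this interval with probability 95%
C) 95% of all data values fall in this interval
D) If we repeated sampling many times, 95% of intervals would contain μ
D

A) Wrong — coverage applies to intervals containing μ, not to future x̄ values.
B) Wrong — μ is fixed; the randomness lives in the interval, not in μ.
C) Wrong — a CI is about the parameter μ, not individual data values.
D) Correct — this is the frequentist long-run coverage interpretation.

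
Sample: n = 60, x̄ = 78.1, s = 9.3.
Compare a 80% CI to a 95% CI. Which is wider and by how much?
95% CI is wider by 1.69

df = 59
80% CI: t* = 1.296, (76.54, 79.66), width = 2 · t* · s/√n = 3.11
95% CI: t* = 2.001, (75.70, 80.50), width = 2 · t* · s/√n = 4.80

The 95% CI is wider by 4.80 - 3.11 = 1.69.
Higher confidence requires a wider interval.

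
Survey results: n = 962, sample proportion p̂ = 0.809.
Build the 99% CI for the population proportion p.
(0.776, 0.842)

Proportion CI:
SE = √(p̂(1-p̂)/n) = √(0.809 · 0.191 / 962) = 0.01267

z* = 2.576
Margin = z* · SE = 2.576 · 0.01267 = 0.0326

CI: 0.809 ± 0.0326 = (0.776, 0.842)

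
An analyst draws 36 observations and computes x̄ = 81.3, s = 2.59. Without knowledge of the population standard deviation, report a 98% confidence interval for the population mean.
(80.25, 82.35)

t-interval (σ unknown):
df = n - 1 = 35
t* = 2.438 for 98% confidence

Margin of error = t* · s/√n = 2.438 · 2.59/√36 = 1.05

CI: (80.25, 82.35)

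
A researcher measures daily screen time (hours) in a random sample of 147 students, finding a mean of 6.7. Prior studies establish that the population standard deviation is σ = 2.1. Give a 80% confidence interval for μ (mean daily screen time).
(6.48, 6.92)

z-interval (σ known):
z* = 1.282 for 80% confidence

Margin of error = z* · σ/√n = 1.282 · 2.1/√147 = 0.22

CI: (6.7 - 0.22, 6.7 + 0.22) = (6.48, 6.92)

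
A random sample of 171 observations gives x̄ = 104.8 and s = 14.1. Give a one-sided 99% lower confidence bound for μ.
μ ≥ 102.27

Lower bound (one-sided):
t* = 2.348 (one-sided for 99%)
Lower bound = x̄ - t* · s/√n = 104.8 - 2.348 · 14.1/√171 = 102.27

We are 99% confident that μ ≥ 102.27.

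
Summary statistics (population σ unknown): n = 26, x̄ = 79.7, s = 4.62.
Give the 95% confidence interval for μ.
(77.83, 81.57)

t-interval (σ unknown):
df = n - 1 = 25
t* = 2.060 for 95% confidence

Margin of error = t* · s/√n = 2.060 · 4.62/√26 = 1.87

CI: (77.83, 81.57)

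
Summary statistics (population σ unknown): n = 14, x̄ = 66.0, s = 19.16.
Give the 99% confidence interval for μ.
(50.58, 81.42)

t-interval (σ unknown):
df = n - 1 = 13
t* = 3.012 for 99% confidence

Margin of error = t* · s/√n = 3.012 · 19.16/√14 = 15.42

CI: (50.58, 81.42)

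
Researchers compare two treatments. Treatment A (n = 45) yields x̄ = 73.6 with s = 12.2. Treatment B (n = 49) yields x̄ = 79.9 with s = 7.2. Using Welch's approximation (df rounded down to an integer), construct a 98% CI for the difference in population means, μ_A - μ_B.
(-11.27, -1.33)

Difference: x̄₁ - x̄₂ = -6.30
SE = √(s₁²/n₁ + s₂²/n₂) = √(12.2²/45 + 7.2²/49) = 2.0894
df = 70.08 → 70 (Welch–Satterthwaite, rounded down)
t* = 2.381

CI: -6.30 ± 2.381 · 2.0894 = -6.30 ± 4.97 = (-11.27, -1.33)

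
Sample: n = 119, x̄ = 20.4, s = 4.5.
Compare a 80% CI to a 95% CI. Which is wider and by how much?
95% CI is wider by 0.57

df = 118
80% CI: t* = 1.289, (19.87, 20.93), width = 2 · t* · s/√n = 1.06
95% CI: t* = 1.980, (19.58, 21.22), width = 2 · t* · s/√n = 1.63

The 95% CI is wider by 1.63 - 1.06 = 0.57.
Higher confidence requires a wider interval.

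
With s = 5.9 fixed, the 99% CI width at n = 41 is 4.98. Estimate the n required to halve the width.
n ≈ 164

CI width ∝ 1/√n
To reduce width by factor 2, need √n to grow by 2 → need 2² = 4 times as many samples.

Current: n = 41, width = 4.98
New: n = 164, width ≈ 2.40

Width reduced by factor of 4.98/2.40 = 2.08.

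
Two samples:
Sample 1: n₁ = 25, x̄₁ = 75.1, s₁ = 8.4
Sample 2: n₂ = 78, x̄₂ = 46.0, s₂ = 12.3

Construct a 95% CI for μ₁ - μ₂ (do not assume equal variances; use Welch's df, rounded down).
(24.73, 33.47)

Difference: x̄₁ - x̄₂ = 29.10
SE = √(s₁²/n₁ + s₂²/n₂) = √(8.4²/25 + 12.3²/78) = 2.1822
df = 59.55 → 59 (Welch–Satterthwaite, rounded down)
t* = 2.001

CI: 29.10 ± 2.001 · 2.1822 = 29.10 ± 4.37 = (24.73, 33.47)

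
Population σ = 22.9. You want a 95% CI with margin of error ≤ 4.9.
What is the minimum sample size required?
n ≥ 84

For margin E ≤ 4.9:
n ≥ (z* · σ / E)²
n ≥ (1.960 · 22.9 / 4.9)²
n ≥ 83.91

Minimum n = 84 (rounding up)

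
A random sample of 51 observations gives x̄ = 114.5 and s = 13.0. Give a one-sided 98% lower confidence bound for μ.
μ ≥ 110.66

Lower bound (one-sided):
t* = 2.109 (one-sided for 98%)
Lower bound = x̄ - t* · s/√n = 114.5 - 2.109 · 13.0/√51 = 110.66

We are 98% confident that μ ≥ 110.66.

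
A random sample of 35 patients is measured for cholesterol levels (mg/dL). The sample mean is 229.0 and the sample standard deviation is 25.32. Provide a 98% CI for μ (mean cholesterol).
(218.55, 239.45)

t-interval (σ unknown):
df = n - 1 = 34
t* = 2.441 for 98% confidence

Margin of error = t* · s/√n = 2.441 · 25.32/√35 = 10.45

CI: (218.55, 239.45)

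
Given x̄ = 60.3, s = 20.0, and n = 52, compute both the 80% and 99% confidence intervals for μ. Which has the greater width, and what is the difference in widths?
99% CI is wider by 7.64

df = 51
80% CI: t* = 1.298, (56.70, 63.90), width = 2 · t* · s/√n = 7.20
99% CI: t* = 2.676, (52.88, 67.72), width = 2 · t* · s/√n = 14.84

The 99% CI is wider by 14.84 - 7.20 = 7.64.
Higher confidence requires a wider interval.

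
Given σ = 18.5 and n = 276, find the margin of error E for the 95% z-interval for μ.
Margin of error = 2.18

Margin of error = z* · σ/√n
= 1.960 · 18.5/√276
= 1.960 · 18.5/16.6132
= 2.18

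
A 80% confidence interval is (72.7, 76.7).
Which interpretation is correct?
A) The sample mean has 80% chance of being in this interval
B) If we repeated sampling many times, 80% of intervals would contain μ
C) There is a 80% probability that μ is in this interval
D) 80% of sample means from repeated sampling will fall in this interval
B

A) Wrong — x̄ is observed and sits in the interval by construction.
B) Correct — this is the frequentist long-run coverage interpretation.
C) Wrong — μ is fixed; the randomness lives in the interval, not in μ.
D) Wrong — coverage applies to intervals containing μ, not to future x̄ values.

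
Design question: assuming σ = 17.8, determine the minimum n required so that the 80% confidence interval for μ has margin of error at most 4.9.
n ≥ 22

For margin E ≤ 4.9:
n ≥ (z* · σ / E)²
n ≥ (1.282 · 17.8 / 4.9)²
n ≥ 21.69

Minimum n = 22 (rounding up)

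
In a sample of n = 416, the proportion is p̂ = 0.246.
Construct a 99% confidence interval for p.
(0.192, 0.300)

Proportion CI:
SE = √(p̂(1-p̂)/n) = √(0.246 · 0.754 / 416) = 0.02112

z* = 2.576
Margin = z* · SE = 2.576 · 0.02112 = 0.0544

CI: 0.246 ± 0.0544 = (0.192, 0.300)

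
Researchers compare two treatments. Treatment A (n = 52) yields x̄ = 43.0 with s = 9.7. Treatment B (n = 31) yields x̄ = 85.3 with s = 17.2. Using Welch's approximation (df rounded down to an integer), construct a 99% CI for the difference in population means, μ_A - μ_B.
(-51.40, -33.20)

Difference: x̄₁ - x̄₂ = -42.30
SE = √(s₁²/n₁ + s₂²/n₂) = √(9.7²/52 + 17.2²/31) = 3.3694
df = 41.58 → 41 (Welch–Satterthwaite, rounded down)
t* = 2.701

CI: -42.30 ± 2.701 · 3.3694 = -42.30 ± 9.10 = (-51.40, -33.20)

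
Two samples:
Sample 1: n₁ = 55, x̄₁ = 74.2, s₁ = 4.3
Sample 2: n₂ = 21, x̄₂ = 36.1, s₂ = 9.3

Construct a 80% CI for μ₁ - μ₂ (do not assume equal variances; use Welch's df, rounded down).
(35.32, 40.88)

Difference: x̄₁ - x̄₂ = 38.10
SE = √(s₁²/n₁ + s₂²/n₂) = √(4.3²/55 + 9.3²/21) = 2.1106
df = 23.34 → 23 (Welch–Satterthwaite, rounded down)
t* = 1.319

CI: 38.10 ± 1.319 · 2.1106 = 38.10 ± 2.78 = (35.32, 40.88)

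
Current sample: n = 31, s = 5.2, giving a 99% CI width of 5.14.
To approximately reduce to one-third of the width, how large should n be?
n ≈ 279

CI width ∝ 1/√n
To reduce width by factor 3, need √n to grow by 3 → need 3² = 9 times as many samples.

Current: n = 31, width = 5.14
New: n = 279, width ≈ 1.62

Width reduced by factor of 5.14/1.62 = 3.17.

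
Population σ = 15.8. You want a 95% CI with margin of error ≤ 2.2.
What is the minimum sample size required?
n ≥ 199

For margin E ≤ 2.2:
n ≥ (z* · σ / E)²
n ≥ (1.960 · 15.8 / 2.2)²
n ≥ 198.14

Minimum n = 199 (rounding up)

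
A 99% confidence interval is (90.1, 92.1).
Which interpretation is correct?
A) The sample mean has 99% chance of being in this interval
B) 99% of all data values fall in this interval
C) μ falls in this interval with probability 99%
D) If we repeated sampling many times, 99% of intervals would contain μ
D

A) Wrong — x̄ is observed and sits in the interval by construction.
B) Wrong — a CI is about the parameter μ, not individual data values.
C) Wrong — μ is fixed; the randomness lives in the interval, not in μ.
D) Correct — this is the frequentist long-run coverage interpretation.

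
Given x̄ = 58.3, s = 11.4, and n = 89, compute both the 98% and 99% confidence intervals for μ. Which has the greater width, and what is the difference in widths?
99% CI is wider by 0.63

df = 88
98% CI: t* = 2.369, (55.44, 61.16), width = 2 · t* · s/√n = 5.73
99% CI: t* = 2.633, (55.12, 61.48), width = 2 · t* · s/√n = 6.36

The 99% CI is wider by 6.36 - 5.73 = 0.63.
Higher confidence requires a wider interval.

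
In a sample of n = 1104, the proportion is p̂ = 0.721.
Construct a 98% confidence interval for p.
(0.690, 0.752)

Proportion CI:
SE = √(p̂(1-p̂)/n) = √(0.721 · 0.279 / 1104) = 0.01350

z* = 2.326
Margin = z* · SE = 2.326 · 0.01350 = 0.0314

CI: 0.721 ± 0.0314 = (0.690, 0.752)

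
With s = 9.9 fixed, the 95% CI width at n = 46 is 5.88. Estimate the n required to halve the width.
n ≈ 184

CI width ∝ 1/√n
To reduce width by factor 2, need √n to grow by 2 → need 2² = 4 times as many samples.

Current: n = 46, width = 5.88
New: n = 184, width ≈ 2.88

Width reduced by factor of 5.88/2.88 = 2.04.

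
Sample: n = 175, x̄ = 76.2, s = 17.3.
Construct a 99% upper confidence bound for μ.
μ ≤ 79.27

Upper bound (one-sided):
t* = 2.348 (one-sided for 99%)
Upper bound = x̄ + t* · s/√n = 76.2 + 2.348 · 17.3/√175 = 79.27

We are 99% confident that μ ≤ 79.27.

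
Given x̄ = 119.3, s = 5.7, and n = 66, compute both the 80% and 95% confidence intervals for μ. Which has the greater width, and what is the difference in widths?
95% CI is wider by 0.98

df = 65
80% CI: t* = 1.295, (118.39, 120.21), width = 2 · t* · s/√n = 1.82
95% CI: t* = 1.997, (117.90, 120.70), width = 2 · t* · s/√n = 2.80

The 95% CI is wider by 2.80 - 1.82 = 0.98.
Higher confidence requires a wider interval.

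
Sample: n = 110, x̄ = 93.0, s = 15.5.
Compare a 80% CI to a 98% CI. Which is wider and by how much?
98% CI is wider by 3.17

df = 109
80% CI: t* = 1.289, (91.10, 94.90), width = 2 · t* · s/√n = 3.81
98% CI: t* = 2.361, (89.51, 96.49), width = 2 · t* · s/√n = 6.98

The 98% CI is wider by 6.98 - 3.81 = 3.17.
Higher confidence requires a wider interval.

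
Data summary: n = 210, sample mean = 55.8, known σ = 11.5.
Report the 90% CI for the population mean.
(54.49, 57.11)

z-interval (σ known):
z* = 1.645 for 90% confidence

Margin of error = z* · σ/√n = 1.645 · 11.5/√210 = 1.31

CI: (55.8 - 1.31, 55.8 + 1.31) = (54.49, 57.11)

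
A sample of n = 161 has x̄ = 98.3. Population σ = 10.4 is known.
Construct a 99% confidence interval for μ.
(96.19, 100.41)

z-interval (σ known):
z* = 2.576 for 99% confidence

Margin of error = z* · σ/√n = 2.576 · 10.4/√161 = 2.11

CI: (98.3 - 2.11, 98.3 + 2.11) = (96.19, 100.41)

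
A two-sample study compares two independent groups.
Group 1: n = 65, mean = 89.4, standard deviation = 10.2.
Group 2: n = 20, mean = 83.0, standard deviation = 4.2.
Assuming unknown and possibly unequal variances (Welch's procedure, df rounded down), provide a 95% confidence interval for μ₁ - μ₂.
(3.26, 9.54)

Difference: x̄₁ - x̄₂ = 6.40
SE = √(s₁²/n₁ + s₂²/n₂) = √(10.2²/65 + 4.2²/20) = 1.5756
df = 76.12 → 76 (Welch–Satterthwaite, rounded down)
t* = 1.992

CI: 6.40 ± 1.992 · 1.5756 = 6.40 ± 3.14 = (3.26, 9.54)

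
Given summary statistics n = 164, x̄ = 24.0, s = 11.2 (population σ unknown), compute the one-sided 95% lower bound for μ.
μ ≥ 22.55

Lower bound (one-sided):
t* = 1.654 (one-sided for 95%)
Lower bound = x̄ - t* · s/√n = 24.0 - 1.654 · 11.2/√164 = 22.55

We are 95% confident that μ ≥ 22.55.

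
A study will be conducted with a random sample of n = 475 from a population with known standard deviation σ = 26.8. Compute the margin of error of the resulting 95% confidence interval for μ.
Margin of error = 2.41

Margin of error = z* · σ/√n
= 1.960 · 26.8/√475
= 1.960 · 26.8/21.7945
= 2.41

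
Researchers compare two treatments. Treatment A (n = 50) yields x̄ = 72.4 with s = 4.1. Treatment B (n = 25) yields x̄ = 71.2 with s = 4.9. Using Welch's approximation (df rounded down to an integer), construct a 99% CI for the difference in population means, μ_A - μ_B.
(-1.88, 4.28)

Difference: x̄₁ - x̄₂ = 1.20
SE = √(s₁²/n₁ + s₂²/n₂) = √(4.1²/50 + 4.9²/25) = 1.1387
df = 41.27 → 41 (Welch–Satterthwaite, rounded down)
t* = 2.701

CI: 1.20 ± 2.701 · 1.1387 = 1.20 ± 3.08 = (-1.88, 4.28)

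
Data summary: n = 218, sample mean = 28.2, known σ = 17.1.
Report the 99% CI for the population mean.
(25.22, 31.18)

z-interval (σ known):
z* = 2.576 for 99% confidence

Margin of error = z* · σ/√n = 2.576 · 17.1/√218 = 2.98

CI: (28.2 - 2.98, 28.2 + 2.98) = (25.22, 31.18)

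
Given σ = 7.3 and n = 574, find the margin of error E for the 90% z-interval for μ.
Margin of error = 0.50

Margin of error = z* · σ/√n
= 1.645 · 7.3/√574
= 1.645 · 7.3/23.9583
= 0.50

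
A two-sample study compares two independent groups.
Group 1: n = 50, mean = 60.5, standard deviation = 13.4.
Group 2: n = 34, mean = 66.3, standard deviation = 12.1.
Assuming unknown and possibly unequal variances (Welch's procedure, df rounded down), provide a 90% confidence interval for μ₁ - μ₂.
(-10.48, -1.12)

Difference: x̄₁ - x̄₂ = -5.80
SE = √(s₁²/n₁ + s₂²/n₂) = √(13.4²/50 + 12.1²/34) = 2.8102
df = 75.59 → 75 (Welch–Satterthwaite, rounded down)
t* = 1.665

CI: -5.80 ± 1.665 · 2.8102 = -5.80 ± 4.68 = (-10.48, -1.12)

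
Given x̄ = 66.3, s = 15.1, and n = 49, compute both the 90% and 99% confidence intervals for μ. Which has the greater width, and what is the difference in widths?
99% CI is wider by 4.33

df = 48
90% CI: t* = 1.677, (62.68, 69.92), width = 2 · t* · s/√n = 7.24
99% CI: t* = 2.682, (60.51, 72.09), width = 2 · t* · s/√n = 11.57

The 99% CI is wider by 11.57 - 7.24 = 4.33.
Higher confidence requires a wider interval.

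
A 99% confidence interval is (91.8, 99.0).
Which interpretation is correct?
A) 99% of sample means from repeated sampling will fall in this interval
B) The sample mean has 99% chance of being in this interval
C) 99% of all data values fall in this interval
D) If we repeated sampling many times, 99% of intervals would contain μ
D

A) Wrong — coverage applies to intervals containing μ, not to future x̄ values.
B) Wrong — x̄ is observed and sits in the interval by construction.
C) Wrong — a CI is about the parameter μ, not individual data values.
D) Correct — this is the frequentist long-run coverage interpretation.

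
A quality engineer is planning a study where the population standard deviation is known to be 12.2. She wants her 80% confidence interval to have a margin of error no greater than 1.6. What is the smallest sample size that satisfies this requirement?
n ≥ 96

For margin E ≤ 1.6:
n ≥ (z* · σ / E)²
n ≥ (1.282 · 12.2 / 1.6)²
n ≥ 95.56

Minimum n = 96 (rounding up)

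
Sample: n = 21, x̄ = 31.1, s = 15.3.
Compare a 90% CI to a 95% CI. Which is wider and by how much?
95% CI is wider by 2.41

df = 20
90% CI: t* = 1.725, (25.34, 36.86), width = 2 · t* · s/√n = 11.52
95% CI: t* = 2.086, (24.14, 38.06), width = 2 · t* · s/√n = 13.93

The 95% CI is wider by 13.93 - 11.52 = 2.41.
Higher confidence requires a wider interval.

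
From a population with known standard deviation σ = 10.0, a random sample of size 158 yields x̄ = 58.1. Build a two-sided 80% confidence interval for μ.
(57.08, 59.12)

z-interval (σ known):
z* = 1.282 for 80% confidence

Margin of error = z* · σ/√n = 1.282 · 10.0/√158 = 1.02

CI: (58.1 - 1.02, 58.1 + 1.02) = (57.08, 59.12)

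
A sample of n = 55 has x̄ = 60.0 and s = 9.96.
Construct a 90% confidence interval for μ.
(57.75, 62.25)

t-interval (σ unknown):
df = n - 1 = 54
t* = 1.674 for 90% confidence

Margin of error = t* · s/√n = 1.674 · 9.96/√55 = 2.25

CI: (57.75, 62.25)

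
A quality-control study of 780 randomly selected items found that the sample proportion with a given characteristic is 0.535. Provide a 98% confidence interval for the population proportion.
(0.493, 0.577)

Proportion CI:
SE = √(p̂(1-p̂)/n) = √(0.535 · 0.465 / 780) = 0.01786

z* = 2.326
Margin = z* · SE = 2.326 · 0.01786 = 0.0415

CI: 0.535 ± 0.0415 = (0.493, 0.577)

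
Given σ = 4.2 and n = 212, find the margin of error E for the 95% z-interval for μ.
Margin of error = 0.57

Margin of error = z* · σ/√n
= 1.960 · 4.2/√212
= 1.960 · 4.2/14.5602
= 0.57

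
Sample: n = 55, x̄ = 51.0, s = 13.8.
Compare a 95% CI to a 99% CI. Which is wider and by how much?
99% CI is wider by 2.48

df = 54
95% CI: t* = 2.005, (47.27, 54.73), width = 2 · t* · s/√n = 7.46
99% CI: t* = 2.670, (46.03, 55.97), width = 2 · t* · s/√n = 9.94

The 99% CI is wider by 9.94 - 7.46 = 2.48.
Higher confidence requires a wider interval.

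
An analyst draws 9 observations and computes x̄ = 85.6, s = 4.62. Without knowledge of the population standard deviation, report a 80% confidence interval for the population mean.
(83.45, 87.75)

t-interval (σ unknown):
df = n - 1 = 8
t* = 1.397 for 80% confidence

Margin of error = t* · s/√n = 1.397 · 4.62/√9 = 2.15

CI: (83.45, 87.75)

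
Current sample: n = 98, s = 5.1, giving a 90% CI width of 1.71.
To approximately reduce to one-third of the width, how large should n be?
n ≈ 882

CI width ∝ 1/√n
To reduce width by factor 3, need √n to grow by 3 → need 3² = 9 times as many samples.

Current: n = 98, width = 1.71
New: n = 882, width ≈ 0.57

Width reduced by factor of 1.71/0.57 = 3.00.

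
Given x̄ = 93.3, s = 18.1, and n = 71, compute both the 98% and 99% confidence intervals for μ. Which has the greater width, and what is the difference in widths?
99% CI is wider by 1.15

df = 70
98% CI: t* = 2.381, (88.19, 98.41), width = 2 · t* · s/√n = 10.23
99% CI: t* = 2.648, (87.61, 98.99), width = 2 · t* · s/√n = 11.38

The 99% CI is wider by 11.38 - 10.23 = 1.15.
Higher confidence requires a wider interval.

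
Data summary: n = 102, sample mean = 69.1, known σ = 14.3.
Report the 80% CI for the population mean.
(67.28, 70.92)

z-interval (σ known):
z* = 1.282 for 80% confidence

Margin of error = z* · σ/√n = 1.282 · 14.3/√102 = 1.82

CI: (69.1 - 1.82, 69.1 + 1.82) = (67.28, 70.92)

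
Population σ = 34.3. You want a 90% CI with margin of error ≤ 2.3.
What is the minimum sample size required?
n ≥ 602

For margin E ≤ 2.3:
n ≥ (z* · σ / E)²
n ≥ (1.645 · 34.3 / 2.3)²
n ≥ 601.82

Minimum n = 602 (rounding up)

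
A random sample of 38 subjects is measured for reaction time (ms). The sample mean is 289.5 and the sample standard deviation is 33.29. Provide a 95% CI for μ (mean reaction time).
(278.56, 300.44)

t-interval (σ unknown):
df = n - 1 = 37
t* = 2.026 for 95% confidence

Margin of error = t* · s/√n = 2.026 · 33.29/√38 = 10.94

CI: (278.56, 300.44)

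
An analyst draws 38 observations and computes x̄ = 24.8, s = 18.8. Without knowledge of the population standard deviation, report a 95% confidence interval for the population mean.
(18.62, 30.98)

t-interval (σ unknown):
df = n - 1 = 37
t* = 2.026 for 95% confidence

Margin of error = t* · s/√n = 2.026 · 18.8/√38 = 6.18

CI: (18.62, 30.98)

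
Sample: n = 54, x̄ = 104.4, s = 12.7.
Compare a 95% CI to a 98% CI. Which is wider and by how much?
98% CI is wider by 1.36

df = 53
95% CI: t* = 2.006, (100.93, 107.87), width = 2 · t* · s/√n = 6.93
98% CI: t* = 2.399, (100.25, 108.55), width = 2 · t* · s/√n = 8.29

The 98% CI is wider by 8.29 - 6.93 = 1.36.
Higher confidence requires a wider interval.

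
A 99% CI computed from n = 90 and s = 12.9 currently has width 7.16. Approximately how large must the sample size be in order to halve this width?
n ≈ 360

CI width ∝ 1/√n
To reduce width by factor 2, need √n to grow by 2 → need 2² = 4 times as many samples.

Current: n = 90, width = 7.16
New: n = 360, width ≈ 3.52

Width reduced by factor of 7.16/3.52 = 2.03.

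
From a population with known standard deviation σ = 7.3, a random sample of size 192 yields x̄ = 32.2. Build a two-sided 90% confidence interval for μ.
(31.33, 33.07)

z-interval (σ known):
z* = 1.645 for 90% confidence

Margin of error = z* · σ/√n = 1.645 · 7.3/√192 = 0.87

CI: (32.2 - 0.87, 32.2 + 0.87) = (31.33, 33.07)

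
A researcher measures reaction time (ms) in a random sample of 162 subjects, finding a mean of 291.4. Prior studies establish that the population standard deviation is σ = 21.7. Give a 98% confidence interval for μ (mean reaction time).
(287.43, 295.37)

z-interval (σ known):
z* = 2.326 for 98% confidence

Margin of error = z* · σ/√n = 2.326 · 21.7/√162 = 3.97

CI: (291.4 - 3.97, 291.4 + 3.97) = (287.43, 295.37)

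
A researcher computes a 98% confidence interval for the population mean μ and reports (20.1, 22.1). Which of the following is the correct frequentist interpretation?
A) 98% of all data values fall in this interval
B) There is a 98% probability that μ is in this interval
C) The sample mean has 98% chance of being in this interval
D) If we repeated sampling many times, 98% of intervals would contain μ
D

A) Wrong — a CI is about the parameter μ, not individual data values.
B) Wrong — μ is fixed; the randomness lives in the interval, not in μ.
C) Wrong — x̄ is observed and sits in the interval by construction.
D) Correct — this is the frequentist long-run coverage interpretation.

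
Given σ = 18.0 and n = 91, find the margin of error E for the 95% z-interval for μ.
Margin of error = 3.70

Margin of error = z* · σ/√n
= 1.960 · 18.0/√91
= 1.960 · 18.0/9.5394
= 3.70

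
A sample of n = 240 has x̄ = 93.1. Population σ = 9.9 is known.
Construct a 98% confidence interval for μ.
(91.61, 94.59)

z-interval (σ known):
z* = 2.326 for 98% confidence

Margin of error = z* · σ/√n = 2.326 · 9.9/√240 = 1.49

CI: (93.1 - 1.49, 93.1 + 1.49) = (91.61, 94.59)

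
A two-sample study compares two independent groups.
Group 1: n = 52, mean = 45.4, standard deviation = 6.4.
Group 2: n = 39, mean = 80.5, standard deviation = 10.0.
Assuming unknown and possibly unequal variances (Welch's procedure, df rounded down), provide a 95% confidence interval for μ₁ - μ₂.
(-38.76, -31.44)

Difference: x̄₁ - x̄₂ = -35.10
SE = √(s₁²/n₁ + s₂²/n₂) = √(6.4²/52 + 10.0²/39) = 1.8308
df = 60.67 → 60 (Welch–Satterthwaite, rounded down)
t* = 2.000

CI: -35.10 ± 2.000 · 1.8308 = -35.10 ± 3.66 = (-38.76, -31.44)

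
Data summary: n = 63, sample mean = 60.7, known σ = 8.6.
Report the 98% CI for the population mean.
(58.18, 63.22)

z-interval (σ known):
z* = 2.326 for 98% confidence

Margin of error = z* · σ/√n = 2.326 · 8.6/√63 = 2.52

CI: (60.7 - 2.52, 60.7 + 2.52) = (58.18, 63.22)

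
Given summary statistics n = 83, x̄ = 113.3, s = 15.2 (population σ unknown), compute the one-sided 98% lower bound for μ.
μ ≥ 109.82

Lower bound (one-sided):
t* = 2.087 (one-sided for 98%)
Lower bound = x̄ - t* · s/√n = 113.3 - 2.087 · 15.2/√83 = 109.82

We are 98% confident that μ ≥ 109.82.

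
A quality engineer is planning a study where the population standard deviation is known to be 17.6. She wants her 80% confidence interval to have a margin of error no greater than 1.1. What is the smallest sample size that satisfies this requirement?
n ≥ 421

For margin E ≤ 1.1:
n ≥ (z* · σ / E)²
n ≥ (1.282 · 17.6 / 1.1)²
n ≥ 420.74

Minimum n = 421 (rounding up)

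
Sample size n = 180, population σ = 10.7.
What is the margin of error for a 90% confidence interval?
Margin of error = 1.31

Margin of error = z* · σ/√n
= 1.645 · 10.7/√180
= 1.645 · 10.7/13.4164
= 1.31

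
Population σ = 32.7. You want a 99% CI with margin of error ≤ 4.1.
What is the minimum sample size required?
n ≥ 423

For margin E ≤ 4.1:
n ≥ (z* · σ / E)²
n ≥ (2.576 · 32.7 / 4.1)²
n ≥ 422.10

Minimum n = 423 (rounding up)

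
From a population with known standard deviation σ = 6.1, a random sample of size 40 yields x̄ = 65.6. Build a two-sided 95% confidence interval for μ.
(63.71, 67.49)

z-interval (σ known):
z* = 1.960 for 95% confidence

Margin of error = z* · σ/√n = 1.960 · 6.1/√40 = 1.89

CI: (65.6 - 1.89, 65.6 + 1.89) = (63.71, 67.49)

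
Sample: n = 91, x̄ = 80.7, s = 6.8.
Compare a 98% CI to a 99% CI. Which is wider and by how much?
99% CI is wider by 0.37

df = 90
98% CI: t* = 2.368, (79.01, 82.39), width = 2 · t* · s/√n = 3.38
99% CI: t* = 2.632, (78.82, 82.58), width = 2 · t* · s/√n = 3.75

The 99% CI is wider by 3.75 - 3.38 = 0.37.
Higher confidence requires a wider interval.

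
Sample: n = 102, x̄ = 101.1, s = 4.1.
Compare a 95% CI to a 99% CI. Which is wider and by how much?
99% CI is wider by 0.52

df = 101
95% CI: t* = 1.984, (100.29, 101.91), width = 2 · t* · s/√n = 1.61
99% CI: t* = 2.625, (100.03, 102.17), width = 2 · t* · s/√n = 2.13

The 99% CI is wider by 2.13 - 1.61 = 0.52.
Higher confidence requires a wider interval.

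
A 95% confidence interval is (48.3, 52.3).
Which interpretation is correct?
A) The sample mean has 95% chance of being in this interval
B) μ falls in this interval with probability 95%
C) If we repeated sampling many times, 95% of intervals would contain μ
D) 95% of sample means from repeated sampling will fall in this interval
C

A) Wrong — x̄ is observed and sits in the interval by construction.
B) Wrong — μ is fixed; the randomness lives in the interval, not in μ.
C) Correct — this is the frequentist long-run coverage interpretation.
D) Wrong — coverage applies to intervals containing μ, not to future x̄ values.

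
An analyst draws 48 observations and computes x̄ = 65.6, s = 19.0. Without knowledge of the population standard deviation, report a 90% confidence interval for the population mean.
(61.00, 70.20)

t-interval (σ unknown):
df = n - 1 = 47
t* = 1.678 for 90% confidence

Margin of error = t* · s/√n = 1.678 · 19.0/√48 = 4.60

CI: (61.00, 70.20)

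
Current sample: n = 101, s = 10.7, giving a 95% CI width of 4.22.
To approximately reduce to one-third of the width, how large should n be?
n ≈ 909

CI width ∝ 1/√n
To reduce width by factor 3, need √n to grow by 3 → need 3² = 9 times as many samples.

Current: n = 101, width = 4.22
New: n = 909, width ≈ 1.39

Width reduced by factor of 4.22/1.39 = 3.04.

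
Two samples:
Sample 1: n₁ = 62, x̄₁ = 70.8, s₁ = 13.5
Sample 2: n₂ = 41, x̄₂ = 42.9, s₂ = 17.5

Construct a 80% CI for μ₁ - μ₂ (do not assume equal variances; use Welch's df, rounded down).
(23.73, 32.07)

Difference: x̄₁ - x̄₂ = 27.90
SE = √(s₁²/n₁ + s₂²/n₂) = √(13.5²/62 + 17.5²/41) = 3.2263
df = 70.52 → 70 (Welch–Satterthwaite, rounded down)
t* = 1.294

CI: 27.90 ± 1.294 · 3.2263 = 27.90 ± 4.17 = (23.73, 32.07)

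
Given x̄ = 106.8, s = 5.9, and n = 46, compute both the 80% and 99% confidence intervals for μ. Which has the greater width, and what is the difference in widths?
99% CI is wider by 2.42

df = 45
80% CI: t* = 1.301, (105.67, 107.93), width = 2 · t* · s/√n = 2.26
99% CI: t* = 2.690, (104.46, 109.14), width = 2 · t* · s/√n = 4.68

The 99% CI is wider by 4.68 - 2.26 = 2.42.
Higher confidence requires a wider interval.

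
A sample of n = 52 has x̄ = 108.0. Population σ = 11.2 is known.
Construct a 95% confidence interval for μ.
(104.96, 111.04)

z-interval (σ known):
z* = 1.960 for 95% confidence

Margin of error = z* · σ/√n = 1.960 · 11.2/√52 = 3.04

CI: (108.0 - 3.04, 108.0 + 3.04) = (104.96, 111.04)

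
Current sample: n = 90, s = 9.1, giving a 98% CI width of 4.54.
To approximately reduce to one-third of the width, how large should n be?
n ≈ 810

CI width ∝ 1/√n
To reduce width by factor 3, need √n to grow by 3 → need 3² = 9 times as many samples.

Current: n = 90, width = 4.54
New: n = 810, width ≈ 1.49

Width reduced by factor of 4.54/1.49 = 3.05.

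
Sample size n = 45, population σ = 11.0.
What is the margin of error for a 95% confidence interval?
Margin of error = 3.21

Margin of error = z* · σ/√n
= 1.960 · 11.0/√45
= 1.960 · 11.0/6.7082
= 3.21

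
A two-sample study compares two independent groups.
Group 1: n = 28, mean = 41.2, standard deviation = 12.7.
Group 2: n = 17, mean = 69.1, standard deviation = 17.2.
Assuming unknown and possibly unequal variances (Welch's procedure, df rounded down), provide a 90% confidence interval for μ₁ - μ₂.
(-36.11, -19.69)

Difference: x̄₁ - x̄₂ = -27.90
SE = √(s₁²/n₁ + s₂²/n₂) = √(12.7²/28 + 17.2²/17) = 4.8128
df = 26.62 → 26 (Welch–Satterthwaite, rounded down)
t* = 1.706

CI: -27.90 ± 1.706 · 4.8128 = -27.90 ± 8.21 = (-36.11, -19.69)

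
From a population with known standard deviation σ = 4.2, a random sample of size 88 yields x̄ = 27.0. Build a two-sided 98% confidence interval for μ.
(25.96, 28.04)

z-interval (σ known):
z* = 2.326 for 98% confidence

Margin of error = z* · σ/√n = 2.326 · 4.2/√88 = 1.04

CI: (27.0 - 1.04, 27.0 + 1.04) = (25.96, 28.04)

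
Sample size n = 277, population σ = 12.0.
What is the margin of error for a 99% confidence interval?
Margin of error = 1.86

Margin of error = z* · σ/√n
= 2.576 · 12.0/√277
= 2.576 · 12.0/16.6433
= 1.86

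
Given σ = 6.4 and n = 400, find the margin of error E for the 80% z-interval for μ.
Margin of error = 0.41

Margin of error = z* · σ/√n
= 1.282 · 6.4/√400
= 1.282 · 6.4/20.0000
= 0.41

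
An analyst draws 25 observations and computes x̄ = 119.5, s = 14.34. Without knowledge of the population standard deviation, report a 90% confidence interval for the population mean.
(114.59, 124.41)

t-interval (σ unknown):
df = n - 1 = 24
t* = 1.711 for 90% confidence

Margin of error = t* · s/√n = 1.711 · 14.34/√25 = 4.91

CI: (114.59, 124.41)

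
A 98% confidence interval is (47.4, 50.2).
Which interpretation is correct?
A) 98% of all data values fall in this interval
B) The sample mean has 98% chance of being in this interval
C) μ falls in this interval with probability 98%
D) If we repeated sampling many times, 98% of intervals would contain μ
D

A) Wrong — a CI is about the parameter μ, not individual data values.
B) Wrong — x̄ is observed and sits in the interval by construction.
C) Wrong — μ is fixed; the randomness lives in the interval, not in μ.
D) Correct — this is the frequentist long-run coverage interpretation.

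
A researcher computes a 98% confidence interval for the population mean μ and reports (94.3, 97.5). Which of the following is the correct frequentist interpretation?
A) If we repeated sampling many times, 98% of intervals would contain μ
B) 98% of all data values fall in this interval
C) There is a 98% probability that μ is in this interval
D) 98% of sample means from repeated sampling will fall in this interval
A

A) Correct — this is the frequentist long-run coverage interpretation.
B) Wrong — a CI is about the parameter μ, not individual data values.
C) Wrong — μ is fixed; the randomness lives in the interval, not in μ.
D) Wrong — coverage applies to intervals containing μ, not to future x̄ values.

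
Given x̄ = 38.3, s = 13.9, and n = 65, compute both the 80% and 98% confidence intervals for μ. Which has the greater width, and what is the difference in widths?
98% CI is wider by 3.76

df = 64
80% CI: t* = 1.295, (36.07, 40.53), width = 2 · t* · s/√n = 4.47
98% CI: t* = 2.386, (34.19, 42.41), width = 2 · t* · s/√n = 8.23

The 98% CI is wider by 8.23 - 4.47 = 3.76.
Higher confidence requires a wider interval.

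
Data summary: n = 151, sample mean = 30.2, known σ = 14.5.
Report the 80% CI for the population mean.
(28.69, 31.71)

z-interval (σ known):
z* = 1.282 for 80% confidence

Margin of error = z* · σ/√n = 1.282 · 14.5/√151 = 1.51

CI: (30.2 - 1.51, 30.2 + 1.51) = (28.69, 31.71)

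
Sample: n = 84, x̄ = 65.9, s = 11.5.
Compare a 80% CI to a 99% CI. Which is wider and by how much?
99% CI is wider by 3.38

df = 83
80% CI: t* = 1.292, (64.28, 67.52), width = 2 · t* · s/√n = 3.24
99% CI: t* = 2.636, (62.59, 69.21), width = 2 · t* · s/√n = 6.62

The 99% CI is wider by 6.62 - 3.24 = 3.38.
Higher confidence requires a wider interval.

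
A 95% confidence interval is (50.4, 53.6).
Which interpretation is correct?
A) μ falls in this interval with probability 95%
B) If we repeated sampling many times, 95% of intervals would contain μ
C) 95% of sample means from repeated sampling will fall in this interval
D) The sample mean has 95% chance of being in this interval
B

A) Wrong — μ is fixed; the randomness lives in the interval, not in μ.
B) Correct — this is the frequentist long-run coverage interpretation.
C) Wrong — coverage applies to intervals containing μ, not to future x̄ values.
D) Wrong — x̄ is observed and sits in the interval by construction.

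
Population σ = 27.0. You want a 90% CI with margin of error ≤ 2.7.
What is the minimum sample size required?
n ≥ 271

For margin E ≤ 2.7:
n ≥ (z* · σ / E)²
n ≥ (1.645 · 27.0 / 2.7)²
n ≥ 270.60

Minimum n = 271 (rounding up)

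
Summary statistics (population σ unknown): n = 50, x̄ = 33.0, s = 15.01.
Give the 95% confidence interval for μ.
(28.73, 37.27)

t-interval (σ unknown):
df = n - 1 = 49
t* = 2.010 for 95% confidence

Margin of error = t* · s/√n = 2.010 · 15.01/√50 = 4.27

CI: (28.73, 37.27)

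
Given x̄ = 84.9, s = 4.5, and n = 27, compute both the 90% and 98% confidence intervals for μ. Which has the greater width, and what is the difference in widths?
98% CI is wider by 1.34

df = 26
90% CI: t* = 1.706, (83.42, 86.38), width = 2 · t* · s/√n = 2.95
98% CI: t* = 2.479, (82.75, 87.05), width = 2 · t* · s/√n = 4.29

The 98% CI is wider by 4.29 - 2.95 = 1.34.
Higher confidence requires a wider interval.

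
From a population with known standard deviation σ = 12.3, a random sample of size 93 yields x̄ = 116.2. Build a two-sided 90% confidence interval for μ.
(114.10, 118.30)

z-interval (σ known):
z* = 1.645 for 90% confidence

Margin of error = z* · σ/√n = 1.645 · 12.3/√93 = 2.10

CI: (116.2 - 2.10, 116.2 + 2.10) = (114.10, 118.30)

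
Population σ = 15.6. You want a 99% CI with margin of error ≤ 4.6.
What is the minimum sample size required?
n ≥ 77

For margin E ≤ 4.6:
n ≥ (z* · σ / E)²
n ≥ (2.576 · 15.6 / 4.6)²
n ≥ 76.32

Minimum n = 77 (rounding up)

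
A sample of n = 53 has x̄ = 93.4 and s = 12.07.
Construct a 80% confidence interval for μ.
(91.25, 95.55)

t-interval (σ unknown):
df = n - 1 = 52
t* = 1.298 for 80% confidence

Margin of error = t* · s/√n = 1.298 · 12.07/√53 = 2.15

CI: (91.25, 95.55)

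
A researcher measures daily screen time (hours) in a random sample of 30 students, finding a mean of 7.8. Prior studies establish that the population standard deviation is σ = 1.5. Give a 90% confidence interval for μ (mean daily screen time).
(7.35, 8.25)

z-interval (σ known):
z* = 1.645 for 90% confidence

Margin of error = z* · σ/√n = 1.645 · 1.5/√30 = 0.45

CI: (7.8 - 0.45, 7.8 + 0.45) = (7.35, 8.25)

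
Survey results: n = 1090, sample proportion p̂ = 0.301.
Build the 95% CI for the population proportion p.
(0.274, 0.328)

Proportion CI:
SE = √(p̂(1-p̂)/n) = √(0.301 · 0.699 / 1090) = 0.01389

z* = 1.960
Margin = z* · SE = 1.960 · 0.01389 = 0.0272

CI: 0.301 ± 0.0272 = (0.274, 0.328)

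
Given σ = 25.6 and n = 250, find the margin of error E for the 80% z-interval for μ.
Margin of error = 2.08

Margin of error = z* · σ/√n
= 1.282 · 25.6/√250
= 1.282 · 25.6/15.8114
= 2.08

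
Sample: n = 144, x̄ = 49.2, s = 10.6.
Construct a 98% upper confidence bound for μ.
μ ≤ 51.03

Upper bound (one-sided):
t* = 2.073 (one-sided for 98%)
Upper bound = x̄ + t* · s/√n = 49.2 + 2.073 · 10.6/√144 = 51.03

We are 98% confident that μ ≤ 51.03.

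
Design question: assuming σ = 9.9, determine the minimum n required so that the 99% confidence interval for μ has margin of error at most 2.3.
n ≥ 123

For margin E ≤ 2.3:
n ≥ (z* · σ / E)²
n ≥ (2.576 · 9.9 / 2.3)²
n ≥ 122.94

Minimum n = 123 (rounding up)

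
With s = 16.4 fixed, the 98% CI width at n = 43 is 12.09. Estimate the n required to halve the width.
n ≈ 172

CI width ∝ 1/√n
To reduce width by factor 2, need √n to grow by 2 → need 2² = 4 times as many samples.

Current: n = 43, width = 12.09
New: n = 172, width ≈ 5.87

Width reduced by factor of 12.09/5.87 = 2.06.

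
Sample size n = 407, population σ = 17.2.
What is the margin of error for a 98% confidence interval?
Margin of error = 1.98

Margin of error = z* · σ/√n
= 2.326 · 17.2/√407
= 2.326 · 17.2/20.1742
= 1.98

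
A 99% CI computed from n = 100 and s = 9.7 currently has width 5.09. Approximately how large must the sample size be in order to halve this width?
n ≈ 400

CI width ∝ 1/√n
To reduce width by factor 2, need √n to grow by 2 → need 2² = 4 times as many samples.

Current: n = 100, width = 5.09
New: n = 400, width ≈ 2.51

Width reduced by factor of 5.09/2.51 = 2.03.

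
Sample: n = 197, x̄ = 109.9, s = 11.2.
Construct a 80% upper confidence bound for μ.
μ ≤ 110.57

Upper bound (one-sided):
t* = 0.843 (one-sided for 80%)
Upper bound = x̄ + t* · s/√n = 109.9 + 0.843 · 11.2/√197 = 110.57

We are 80% confident that μ ≤ 110.57.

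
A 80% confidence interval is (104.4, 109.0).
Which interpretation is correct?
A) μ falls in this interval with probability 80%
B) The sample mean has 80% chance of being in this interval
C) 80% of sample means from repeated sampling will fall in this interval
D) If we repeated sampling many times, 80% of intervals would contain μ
D

A) Wrong — μ is fixed; the randomness lives in the interval, not in μ.
B) Wrong — x̄ is observed and sits in the interval by construction.
C) Wrong — coverage applies to intervals containing μ, not to future x̄ values.
D) Correct — this is the frequentist long-run coverage interpretation.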